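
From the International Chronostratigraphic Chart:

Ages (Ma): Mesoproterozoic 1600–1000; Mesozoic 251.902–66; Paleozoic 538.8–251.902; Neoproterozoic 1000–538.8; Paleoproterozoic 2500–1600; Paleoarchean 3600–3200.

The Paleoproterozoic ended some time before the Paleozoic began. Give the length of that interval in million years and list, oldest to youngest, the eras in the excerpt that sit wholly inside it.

End of Paleoproterozoic = 1600 Ma; start of Paleozoic = 538.8 Ma.
Gap = 1600 − 538.8 = 1061.2 Myr.
Eras wholly inside 1600–538.8 Ma: Mesoproterozoic (1600–1000), Neoproterozoic (1000–538.8).

1061.2 million years; Mesoproterozoic, Neoproterozoic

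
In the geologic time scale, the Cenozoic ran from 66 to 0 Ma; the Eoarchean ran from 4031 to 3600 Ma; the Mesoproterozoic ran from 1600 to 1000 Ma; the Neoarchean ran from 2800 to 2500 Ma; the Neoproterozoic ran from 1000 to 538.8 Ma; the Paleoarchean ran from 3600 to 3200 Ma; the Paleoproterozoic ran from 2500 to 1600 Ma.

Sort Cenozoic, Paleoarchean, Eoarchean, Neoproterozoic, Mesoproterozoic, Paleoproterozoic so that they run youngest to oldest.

Cenozoic, Neoproterozoic, Mesoproterozoic, Paleoproterozoic, Paleoarchean, Eoarchean

The oldest of these is Eoarchean (starts 4031 Ma) and the youngest is Cenozoic (ends 0 Ma).
In between, by decreasing start age: Paleoarchean (3600), Paleoproterozoic (2500), Mesoproterozoic (1600), Neoproterozoic (1000).
Listing youngest first means reversing that sequence.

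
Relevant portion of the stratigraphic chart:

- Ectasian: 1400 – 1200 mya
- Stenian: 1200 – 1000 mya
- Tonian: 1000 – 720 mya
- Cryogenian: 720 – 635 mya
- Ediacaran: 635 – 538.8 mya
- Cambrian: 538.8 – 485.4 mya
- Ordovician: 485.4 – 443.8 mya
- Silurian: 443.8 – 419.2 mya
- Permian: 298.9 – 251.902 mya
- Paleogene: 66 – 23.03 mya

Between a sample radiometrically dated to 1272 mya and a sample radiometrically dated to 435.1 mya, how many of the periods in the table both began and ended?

1272 Ma sits inside the Ectasian (1400–1200) and 435.1 Ma inside the Silurian (443.8–419.2); neither of those is wholly between the two dates.
The listed periods lying completely between them are Stenian, Tonian, Cryogenian, Ediacaran, Cambrian, Ordovician — 6 in all.

6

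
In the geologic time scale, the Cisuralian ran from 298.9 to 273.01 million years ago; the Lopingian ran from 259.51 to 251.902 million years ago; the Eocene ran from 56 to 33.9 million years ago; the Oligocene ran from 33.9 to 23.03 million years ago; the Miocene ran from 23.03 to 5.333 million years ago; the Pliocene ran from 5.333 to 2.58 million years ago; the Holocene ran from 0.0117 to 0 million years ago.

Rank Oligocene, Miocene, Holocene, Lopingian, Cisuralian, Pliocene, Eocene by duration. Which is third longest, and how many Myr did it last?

Start − end for each: Oligocene 33.9 − 23.03 = 10.87; Miocene 23.03 − 5.333 = 17.697; Holocene 0.0117 − 0 = 0.0117; Lopingian 259.51 − 251.902 = 7.608; Cisuralian 298.9 − 273.01 = 25.89; Pliocene 5.333 − 2.58 = 2.753; Eocene 56 − 33.9 = 22.1.
Ranking these from longest: Cisuralian > Eocene > Miocene > Oligocene > Lopingian > Pliocene > Holocene.
Position 3 in that ranking is Miocene, which lasted 17.697 Myr.

Miocene, 17.697 million years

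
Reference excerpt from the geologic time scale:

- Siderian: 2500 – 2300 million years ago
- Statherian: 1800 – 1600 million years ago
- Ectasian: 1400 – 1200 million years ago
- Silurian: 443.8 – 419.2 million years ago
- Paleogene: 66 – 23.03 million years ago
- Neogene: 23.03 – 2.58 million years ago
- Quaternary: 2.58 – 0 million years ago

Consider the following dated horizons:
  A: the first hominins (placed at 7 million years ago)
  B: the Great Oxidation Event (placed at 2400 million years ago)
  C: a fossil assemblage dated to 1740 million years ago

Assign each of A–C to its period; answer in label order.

A — Neogene; B — Siderian; C — Statherian

Match each age against the start–end ranges in the excerpt: A = 7 Ma → Neogene (23.03–2.58); B = 2400 Ma → Siderian (2500–2300); C = 1740 Ma → Statherian (1800–1600).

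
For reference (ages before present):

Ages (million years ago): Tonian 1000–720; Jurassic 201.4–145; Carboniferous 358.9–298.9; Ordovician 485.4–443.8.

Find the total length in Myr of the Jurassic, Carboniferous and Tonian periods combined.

Each duration: Jurassic = 56.4; Carboniferous = 60; Tonian = 280.
Sum: 56.4 + 60 + 280 = 396.4 Myr.

396.4 million years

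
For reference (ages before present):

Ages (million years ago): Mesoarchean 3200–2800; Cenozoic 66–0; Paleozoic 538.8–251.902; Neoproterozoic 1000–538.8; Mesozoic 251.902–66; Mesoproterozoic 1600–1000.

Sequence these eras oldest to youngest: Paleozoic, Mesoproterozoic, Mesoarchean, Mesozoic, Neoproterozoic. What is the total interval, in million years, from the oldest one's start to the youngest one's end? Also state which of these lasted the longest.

From the excerpt: Paleozoic 538.8–251.902; Mesoproterozoic 1600–1000; Mesoarchean 3200–2800; Mesozoic 251.902–66; Neoproterozoic 1000–538.8 (Ma).
Larger Ma is earlier, so the oldest is Mesoarchean and the youngest is Mesozoic; oldest to youngest: Mesoarchean, Mesoproterozoic, Neoproterozoic, Paleozoic, Mesozoic.
Oldest start 3200 minus youngest end 66 gives 3134 Myr overall.
Individual lengths (start − end): Mesoproterozoic 600; Mesozoic 185.902; Paleozoic 286.898; Neoproterozoic 461.2; Mesoarchean 400. The largest is Mesoproterozoic at 600 Myr.

Mesoarchean, Mesoproterozoic, Neoproterozoic, Paleozoic, Mesozoic; total span 3134 Myr; longest is Mesoproterozoic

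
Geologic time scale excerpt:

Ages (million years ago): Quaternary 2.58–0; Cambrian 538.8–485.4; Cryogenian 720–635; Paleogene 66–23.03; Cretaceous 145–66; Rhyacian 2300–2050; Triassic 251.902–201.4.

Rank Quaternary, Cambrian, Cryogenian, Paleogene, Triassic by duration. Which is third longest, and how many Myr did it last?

Triassic, 50.502 million years

Start − end for each: Quaternary 2.58 − 0 = 2.58; Cambrian 538.8 − 485.4 = 53.4; Cryogenian 720 − 635 = 85; Paleogene 66 − 23.03 = 42.97; Triassic 251.902 − 201.4 = 50.502.
Ranking these from longest: Cryogenian > Cambrian > Triassic > Paleogene > Quaternary.
Position 3 in that ranking is Triassic, which lasted 50.502 Myr.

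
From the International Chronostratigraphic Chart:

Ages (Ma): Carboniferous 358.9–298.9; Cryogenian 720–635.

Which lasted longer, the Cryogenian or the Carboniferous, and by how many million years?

Cryogenian: 720 − 635 = 85 Myr.
Carboniferous: 358.9 − 298.9 = 60 Myr.
Difference: 85 − 60 = 25 Myr, so the Cryogenian was longer.

Cryogenian, by 25 million years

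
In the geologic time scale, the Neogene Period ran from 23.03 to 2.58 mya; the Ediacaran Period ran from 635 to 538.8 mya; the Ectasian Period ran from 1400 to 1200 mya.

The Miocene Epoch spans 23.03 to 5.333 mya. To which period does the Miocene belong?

The Miocene (23.03–5.333 Ma) lies entirely within 23.03–2.58 Ma, the Neogene Period.

Neogene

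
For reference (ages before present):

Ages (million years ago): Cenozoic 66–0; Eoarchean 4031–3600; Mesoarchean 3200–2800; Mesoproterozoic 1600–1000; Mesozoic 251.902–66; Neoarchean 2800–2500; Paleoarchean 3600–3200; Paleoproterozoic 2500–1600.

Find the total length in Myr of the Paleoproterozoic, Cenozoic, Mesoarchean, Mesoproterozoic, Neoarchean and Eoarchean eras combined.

Duration is start − end for each: (2500 − 1600) + (66 − 0) + (3200 − 2800) + (1600 − 1000) + (2800 − 2500) + (4031 − 3600).
That is 900 + 66 + 400 + 600 + 300 + 431, which totals 2697 million years.

2697 million years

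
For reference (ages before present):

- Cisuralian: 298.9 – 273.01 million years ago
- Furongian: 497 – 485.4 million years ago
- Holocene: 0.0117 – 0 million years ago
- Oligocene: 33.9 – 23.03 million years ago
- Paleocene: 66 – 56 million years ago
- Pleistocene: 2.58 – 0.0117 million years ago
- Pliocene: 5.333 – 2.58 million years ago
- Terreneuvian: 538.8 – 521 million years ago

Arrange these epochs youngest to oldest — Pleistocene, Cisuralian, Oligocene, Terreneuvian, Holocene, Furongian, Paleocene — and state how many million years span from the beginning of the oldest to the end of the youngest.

Start ages (Ma): Terreneuvian 538.8, Furongian 497, Cisuralian 298.9, Paleocene 66, Oligocene 33.9, Pleistocene 2.58, Holocene 0.0117.
Ordered youngest to oldest: Holocene, Pleistocene, Oligocene, Paleocene, Cisuralian, Furongian, Terreneuvian.
Span = 538.8 − 0 = 538.8 Myr.

Holocene, Pleistocene, Oligocene, Paleocene, Cisuralian, Furongian, Terreneuvian; total span 538.8 Myr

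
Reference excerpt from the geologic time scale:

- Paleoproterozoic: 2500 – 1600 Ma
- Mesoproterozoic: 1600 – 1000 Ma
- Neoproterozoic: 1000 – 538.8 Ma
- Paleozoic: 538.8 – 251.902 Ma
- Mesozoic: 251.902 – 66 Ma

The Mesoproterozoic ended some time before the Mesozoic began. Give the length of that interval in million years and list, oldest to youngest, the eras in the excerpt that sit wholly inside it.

748.098 million years; Neoproterozoic, Paleozoic

End of Mesoproterozoic = 1000 Ma; start of Mesozoic = 251.902 Ma.
Gap = 1000 − 251.902 = 748.098 Myr.
Eras wholly inside 1000–251.902 Ma: Neoproterozoic (1000–538.8), Paleozoic (538.8–251.902).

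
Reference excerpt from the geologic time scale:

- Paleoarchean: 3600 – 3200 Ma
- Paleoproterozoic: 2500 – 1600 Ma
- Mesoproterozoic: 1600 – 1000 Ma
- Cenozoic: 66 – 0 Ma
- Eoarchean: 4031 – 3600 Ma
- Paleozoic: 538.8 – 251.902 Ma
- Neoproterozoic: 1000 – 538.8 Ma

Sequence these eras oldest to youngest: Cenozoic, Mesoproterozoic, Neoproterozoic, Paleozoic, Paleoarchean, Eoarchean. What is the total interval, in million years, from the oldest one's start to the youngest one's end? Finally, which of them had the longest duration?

Eoarchean, Paleoarchean, Mesoproterozoic, Neoproterozoic, Paleozoic, Cenozoic; total span 4031 Myr; longest is Mesoproterozoic

Start ages (Ma): Eoarchean 4031, Paleoarchean 3600, Mesoproterozoic 1600, Neoproterozoic 1000, Paleozoic 538.8, Cenozoic 66.
Ordered oldest to youngest: Eoarchean, Paleoarchean, Mesoproterozoic, Neoproterozoic, Paleozoic, Cenozoic.
Span = 4031 − 0 = 4031 Myr.
Durations: Paleoarchean 400, Cenozoic 66, Eoarchean 431, Neoproterozoic 461.2, Mesoproterozoic 600, Paleozoic 286.898 → longest is Mesoproterozoic (600 Myr).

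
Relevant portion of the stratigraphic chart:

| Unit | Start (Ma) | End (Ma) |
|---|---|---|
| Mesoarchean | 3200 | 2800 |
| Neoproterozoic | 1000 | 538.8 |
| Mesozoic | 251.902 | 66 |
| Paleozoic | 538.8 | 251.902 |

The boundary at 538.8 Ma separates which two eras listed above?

Neoproterozoic and Paleozoic

The Neoproterozoic ends at 538.8 Ma and the Paleozoic begins at 538.8 Ma, so they share that boundary.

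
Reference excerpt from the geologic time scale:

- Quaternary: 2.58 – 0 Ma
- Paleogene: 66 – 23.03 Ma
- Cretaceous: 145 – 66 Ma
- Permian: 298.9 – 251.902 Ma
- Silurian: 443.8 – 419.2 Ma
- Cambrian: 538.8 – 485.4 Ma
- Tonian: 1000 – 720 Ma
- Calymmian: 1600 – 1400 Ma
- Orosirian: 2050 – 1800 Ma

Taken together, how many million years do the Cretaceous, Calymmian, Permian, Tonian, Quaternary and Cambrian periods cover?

661.978 million years

Each duration: Cretaceous = 79; Calymmian = 200; Permian = 46.998; Tonian = 280; Quaternary = 2.58; Cambrian = 53.4.
Sum: 79 + 200 + 46.998 + 280 + 2.58 + 53.4 = 661.978 Myr.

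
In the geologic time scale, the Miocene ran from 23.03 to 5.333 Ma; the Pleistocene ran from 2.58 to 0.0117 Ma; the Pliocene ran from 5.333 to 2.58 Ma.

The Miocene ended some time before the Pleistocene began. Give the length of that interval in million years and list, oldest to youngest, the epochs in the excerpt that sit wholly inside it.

2.753 million years; Pliocene

The Miocene closes at 5.333 Ma and the Pleistocene opens at 2.58 Ma, so the interval is 5.333 − 2.58 = 2.753 Myr.
An epoch fits inside if it starts at or after 5.333 Ma and ends at or before 2.58 Ma; oldest first that gives Pliocene.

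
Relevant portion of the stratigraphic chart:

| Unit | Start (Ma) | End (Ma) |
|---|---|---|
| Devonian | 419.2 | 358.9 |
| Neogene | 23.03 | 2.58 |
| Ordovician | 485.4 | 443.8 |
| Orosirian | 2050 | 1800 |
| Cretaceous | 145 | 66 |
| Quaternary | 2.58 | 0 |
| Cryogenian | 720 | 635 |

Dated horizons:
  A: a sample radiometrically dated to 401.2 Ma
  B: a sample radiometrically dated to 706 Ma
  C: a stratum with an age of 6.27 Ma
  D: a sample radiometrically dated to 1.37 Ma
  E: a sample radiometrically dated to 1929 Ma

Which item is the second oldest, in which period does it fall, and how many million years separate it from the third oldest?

Sorted oldest-first by Ma: E (1929), B (706), A (401.2), C (6.27), D (1.37).
The second oldest is B at 706 Ma, which lies in 720–635 Ma: the Cryogenian.
The third oldest is A at 401.2 Ma; separation = |706 − 401.2| = 304.8 Myr.

B, in the Cryogenian; 304.8 million years to A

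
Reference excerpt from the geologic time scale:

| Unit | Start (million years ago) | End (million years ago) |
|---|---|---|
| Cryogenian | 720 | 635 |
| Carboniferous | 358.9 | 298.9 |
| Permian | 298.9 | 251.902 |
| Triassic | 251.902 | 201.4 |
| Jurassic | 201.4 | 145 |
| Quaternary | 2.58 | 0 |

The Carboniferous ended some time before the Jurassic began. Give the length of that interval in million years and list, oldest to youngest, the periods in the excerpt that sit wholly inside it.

97.5 million years; Permian, Triassic

The Carboniferous closes at 298.9 Ma and the Jurassic opens at 201.4 Ma, so the interval is 298.9 − 201.4 = 97.5 Myr.
A period fits inside if it starts at or after 298.9 Ma and ends at or before 201.4 Ma; oldest first that gives Permian, Triassic.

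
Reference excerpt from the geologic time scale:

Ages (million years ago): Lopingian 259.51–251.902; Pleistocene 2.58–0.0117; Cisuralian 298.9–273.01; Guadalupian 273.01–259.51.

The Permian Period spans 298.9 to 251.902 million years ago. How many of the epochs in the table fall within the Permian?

3

Epochs inside 298.9–251.902 Ma: Cisuralian, Guadalupian, Lopingian — 3 in total.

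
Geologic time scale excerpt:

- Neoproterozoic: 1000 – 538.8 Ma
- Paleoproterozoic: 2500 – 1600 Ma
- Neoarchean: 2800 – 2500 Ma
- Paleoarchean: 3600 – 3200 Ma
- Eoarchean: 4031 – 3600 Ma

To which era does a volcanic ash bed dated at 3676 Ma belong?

Eoarchean

3676 Ma lies between 4031 and 3600 Ma, so it falls in the Eoarchean.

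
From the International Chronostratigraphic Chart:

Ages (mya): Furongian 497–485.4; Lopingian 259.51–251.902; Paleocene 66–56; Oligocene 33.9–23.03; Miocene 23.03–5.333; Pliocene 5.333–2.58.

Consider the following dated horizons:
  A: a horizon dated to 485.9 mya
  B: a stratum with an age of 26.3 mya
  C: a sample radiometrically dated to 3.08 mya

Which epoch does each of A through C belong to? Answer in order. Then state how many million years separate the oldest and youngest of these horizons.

A: 485.9 Ma lies in 497–485.4 Ma, so Furongian.
B: 26.3 Ma lies in 33.9–23.03 Ma, so Oligocene.
C: 3.08 Ma lies in 5.333–2.58 Ma, so Pliocene.
Oldest = 485.9 Ma, youngest = 3.08 Ma → span 482.82 Myr.

A — Furongian; B — Oligocene; C — Pliocene; span 482.82 million years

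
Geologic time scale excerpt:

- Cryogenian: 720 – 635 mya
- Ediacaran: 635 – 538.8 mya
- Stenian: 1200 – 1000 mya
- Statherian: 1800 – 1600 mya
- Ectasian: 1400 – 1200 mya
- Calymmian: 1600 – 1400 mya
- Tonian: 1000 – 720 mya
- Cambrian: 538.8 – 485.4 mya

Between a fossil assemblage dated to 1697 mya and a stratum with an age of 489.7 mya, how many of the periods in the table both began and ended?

6

1697 Ma sits inside the Statherian (1800–1600) and 489.7 Ma inside the Cambrian (538.8–485.4); neither of those is wholly between the two dates.
The listed periods lying completely between them are Calymmian, Ectasian, Stenian, Tonian, Cryogenian, Ediacaran — 6 in all.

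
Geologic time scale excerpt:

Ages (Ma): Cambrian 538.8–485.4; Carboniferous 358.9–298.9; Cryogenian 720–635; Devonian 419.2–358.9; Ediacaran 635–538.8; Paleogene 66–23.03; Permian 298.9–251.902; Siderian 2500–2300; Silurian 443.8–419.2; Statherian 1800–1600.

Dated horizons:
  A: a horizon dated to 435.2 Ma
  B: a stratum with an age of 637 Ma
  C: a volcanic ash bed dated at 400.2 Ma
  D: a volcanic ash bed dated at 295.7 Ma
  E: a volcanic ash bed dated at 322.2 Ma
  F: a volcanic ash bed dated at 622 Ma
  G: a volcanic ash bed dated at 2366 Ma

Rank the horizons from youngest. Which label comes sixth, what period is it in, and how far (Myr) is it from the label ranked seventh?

B, in the Cryogenian; 1729 million years to G

Sorted youngest-first by Ma: D (295.7), E (322.2), C (400.2), A (435.2), F (622), B (637), G (2366).
The sixth youngest is B at 637 Ma, which lies in 720–635 Ma: the Cryogenian.
The seventh youngest is G at 2366 Ma; separation = |637 − 2366| = 1729 Myr.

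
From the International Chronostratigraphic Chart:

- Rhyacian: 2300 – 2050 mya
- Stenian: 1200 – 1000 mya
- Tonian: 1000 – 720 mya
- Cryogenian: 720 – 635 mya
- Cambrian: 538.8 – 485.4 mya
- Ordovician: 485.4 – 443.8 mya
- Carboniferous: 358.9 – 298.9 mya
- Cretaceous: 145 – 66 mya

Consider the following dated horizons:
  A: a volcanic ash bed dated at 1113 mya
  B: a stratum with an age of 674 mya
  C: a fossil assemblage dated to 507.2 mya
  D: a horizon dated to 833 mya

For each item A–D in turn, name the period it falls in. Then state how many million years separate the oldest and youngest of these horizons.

A: 1113 Ma lies in 1200–1000 Ma, so Stenian.
B: 674 Ma lies in 720–635 Ma, so Cryogenian.
C: 507.2 Ma lies in 538.8–485.4 Ma, so Cambrian.
D: 833 Ma lies in 1000–720 Ma, so Tonian.
Oldest = 1113 Ma, youngest = 507.2 Ma → span 605.8 Myr.

A — Stenian; B — Cryogenian; C — Cambrian; D — Tonian; span 605.8 million years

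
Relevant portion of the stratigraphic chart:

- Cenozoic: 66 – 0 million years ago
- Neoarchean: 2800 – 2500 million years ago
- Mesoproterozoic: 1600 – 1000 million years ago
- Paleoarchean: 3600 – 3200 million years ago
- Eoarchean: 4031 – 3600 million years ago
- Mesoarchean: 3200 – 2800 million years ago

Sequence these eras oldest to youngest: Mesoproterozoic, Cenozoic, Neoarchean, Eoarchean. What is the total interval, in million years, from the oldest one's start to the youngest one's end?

Eoarchean → Neoarchean → Mesoproterozoic → Cenozoic; total span 4031 Myr

From the excerpt: Mesoproterozoic 1600–1000; Cenozoic 66–0; Neoarchean 2800–2500; Eoarchean 4031–3600 (Ma).
Larger Ma is earlier, so the oldest is Eoarchean and the youngest is Cenozoic; oldest to youngest: Eoarchean, Neoarchean, Mesoproterozoic, Cenozoic.
Oldest start 4031 minus youngest end 0 gives 4031 Myr overall.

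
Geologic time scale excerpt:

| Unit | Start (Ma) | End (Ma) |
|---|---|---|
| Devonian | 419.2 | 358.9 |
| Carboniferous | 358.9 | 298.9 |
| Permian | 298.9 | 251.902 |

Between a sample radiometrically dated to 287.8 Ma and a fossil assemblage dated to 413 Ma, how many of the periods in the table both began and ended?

The older date is 413 Ma and the younger is 287.8 Ma.
Periods with start < 413 and end > 287.8 Ma: Carboniferous (358.9–298.9).
That is 1 complete period.

1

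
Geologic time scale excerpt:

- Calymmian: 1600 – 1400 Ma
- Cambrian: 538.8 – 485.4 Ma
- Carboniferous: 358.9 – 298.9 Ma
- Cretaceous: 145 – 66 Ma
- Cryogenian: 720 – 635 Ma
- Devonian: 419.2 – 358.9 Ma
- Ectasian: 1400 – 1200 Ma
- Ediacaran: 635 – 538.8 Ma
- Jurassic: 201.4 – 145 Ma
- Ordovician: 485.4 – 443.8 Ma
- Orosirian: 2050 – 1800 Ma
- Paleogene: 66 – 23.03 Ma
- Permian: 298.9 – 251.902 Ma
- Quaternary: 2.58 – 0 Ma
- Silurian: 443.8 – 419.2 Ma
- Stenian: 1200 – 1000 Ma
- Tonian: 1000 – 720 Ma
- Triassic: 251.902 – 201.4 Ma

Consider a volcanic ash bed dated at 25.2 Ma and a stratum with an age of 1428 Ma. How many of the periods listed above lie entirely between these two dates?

1428 Ma sits inside the Calymmian (1600–1400) and 25.2 Ma inside the Paleogene (66–23.03); neither of those is wholly between the two dates.
The listed periods lying completely between them are Ectasian, Stenian, Tonian, Cryogenian, Ediacaran, Cambrian, Ordovician, Silurian, Devonian, Carboniferous, Permian, Triassic, Jurassic, Cretaceous — 14 in all.

14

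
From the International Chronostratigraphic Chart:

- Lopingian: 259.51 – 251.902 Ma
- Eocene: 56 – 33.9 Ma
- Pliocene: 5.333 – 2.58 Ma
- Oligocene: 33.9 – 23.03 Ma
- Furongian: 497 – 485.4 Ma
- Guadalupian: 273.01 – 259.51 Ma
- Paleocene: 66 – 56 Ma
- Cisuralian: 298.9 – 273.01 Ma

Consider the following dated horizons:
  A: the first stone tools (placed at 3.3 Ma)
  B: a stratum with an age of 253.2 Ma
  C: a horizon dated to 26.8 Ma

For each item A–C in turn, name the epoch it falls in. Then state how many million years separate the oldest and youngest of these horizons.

A — Pliocene; B — Lopingian; C — Oligocene; span 249.9 million years

A: 3.3 Ma lies in 5.333–2.58 Ma, so Pliocene.
B: 253.2 Ma lies in 259.51–251.902 Ma, so Lopingian.
C: 26.8 Ma lies in 33.9–23.03 Ma, so Oligocene.
Oldest = 253.2 Ma, youngest = 3.3 Ma → span 249.9 Myr.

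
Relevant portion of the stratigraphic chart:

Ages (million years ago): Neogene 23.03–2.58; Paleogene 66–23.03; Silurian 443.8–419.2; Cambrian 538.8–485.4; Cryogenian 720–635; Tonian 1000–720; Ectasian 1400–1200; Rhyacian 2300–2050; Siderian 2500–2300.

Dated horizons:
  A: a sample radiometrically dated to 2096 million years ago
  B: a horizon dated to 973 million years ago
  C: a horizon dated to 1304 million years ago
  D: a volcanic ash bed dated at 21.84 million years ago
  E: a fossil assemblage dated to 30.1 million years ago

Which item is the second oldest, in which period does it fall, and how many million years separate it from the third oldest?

Sorted oldest-first by Ma: A (2096), C (1304), B (973), E (30.1), D (21.84).
The second oldest is C at 1304 Ma, which lies in 1400–1200 Ma: the Ectasian.
The third oldest is B at 973 Ma; separation = |1304 − 973| = 331 Myr.

C, in the Ectasian; 331 million years to B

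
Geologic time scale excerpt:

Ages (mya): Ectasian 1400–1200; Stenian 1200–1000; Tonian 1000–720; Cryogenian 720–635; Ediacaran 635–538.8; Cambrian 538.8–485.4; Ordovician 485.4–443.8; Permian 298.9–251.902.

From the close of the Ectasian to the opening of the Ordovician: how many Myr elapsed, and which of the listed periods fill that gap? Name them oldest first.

End of Ectasian = 1200 Ma; start of Ordovician = 485.4 Ma.
Gap = 1200 − 485.4 = 714.6 Myr.
Periods wholly inside 1200–485.4 Ma: Stenian (1200–1000), Tonian (1000–720), Cryogenian (720–635), Ediacaran (635–538.8), Cambrian (538.8–485.4).

714.6 million years; Stenian, Tonian, Cryogenian, Ediacaran, Cambrian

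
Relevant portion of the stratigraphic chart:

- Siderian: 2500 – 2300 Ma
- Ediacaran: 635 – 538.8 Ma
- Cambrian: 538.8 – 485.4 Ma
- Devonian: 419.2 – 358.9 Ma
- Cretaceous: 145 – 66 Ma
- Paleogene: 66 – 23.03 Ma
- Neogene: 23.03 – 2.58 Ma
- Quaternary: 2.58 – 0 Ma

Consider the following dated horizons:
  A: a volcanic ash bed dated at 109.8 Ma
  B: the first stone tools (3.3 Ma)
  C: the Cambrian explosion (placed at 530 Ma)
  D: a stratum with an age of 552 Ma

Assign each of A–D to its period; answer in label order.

A — Cretaceous; B — Neogene; C — Cambrian; D — Ediacaran

Match each age against the start–end ranges in the excerpt: A = 109.8 Ma → Cretaceous (145–66); B = 3.3 Ma → Neogene (23.03–2.58); C = 530 Ma → Cambrian (538.8–485.4); D = 552 Ma → Ediacaran (635–538.8).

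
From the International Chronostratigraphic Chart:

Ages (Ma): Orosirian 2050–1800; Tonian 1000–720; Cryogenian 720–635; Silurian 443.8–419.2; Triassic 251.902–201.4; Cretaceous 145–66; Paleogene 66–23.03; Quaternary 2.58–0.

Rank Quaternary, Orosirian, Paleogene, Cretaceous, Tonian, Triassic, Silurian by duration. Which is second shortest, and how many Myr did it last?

Start − end for each: Quaternary 2.58 − 0 = 2.58; Orosirian 2050 − 1800 = 250; Paleogene 66 − 23.03 = 42.97; Cretaceous 145 − 66 = 79; Tonian 1000 − 720 = 280; Triassic 251.902 − 201.4 = 50.502; Silurian 443.8 − 419.2 = 24.6.
Ranking these from shortest: Quaternary < Silurian < Paleogene < Triassic < Cretaceous < Orosirian < Tonian.
Position 2 in that ranking is Silurian, which lasted 24.6 Myr.

Silurian, 24.6 million years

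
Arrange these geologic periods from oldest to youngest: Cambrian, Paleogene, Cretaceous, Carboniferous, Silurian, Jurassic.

Cambrian, Silurian, Carboniferous, Jurassic, Cretaceous, Paleogene

Era membership (oldest first within each) — Paleozoic: Cambrian, Silurian, Carboniferous; Mesozoic: Jurassic, Cretaceous; Cenozoic: Paleogene. Paleozoic precedes Mesozoic, which precedes Cenozoic. Concatenating the groups in that era order gives oldest to youngest directly.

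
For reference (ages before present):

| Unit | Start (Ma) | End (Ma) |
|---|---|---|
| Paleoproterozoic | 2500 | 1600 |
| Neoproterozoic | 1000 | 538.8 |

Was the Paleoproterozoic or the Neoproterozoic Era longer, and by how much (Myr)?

Paleoproterozoic: 2500 − 1600 = 900 Myr.
Neoproterozoic: 1000 − 538.8 = 461.2 Myr.
Difference: 900 − 461.2 = 438.8 Myr, so the Paleoproterozoic was longer.

Paleoproterozoic, by 438.8 million years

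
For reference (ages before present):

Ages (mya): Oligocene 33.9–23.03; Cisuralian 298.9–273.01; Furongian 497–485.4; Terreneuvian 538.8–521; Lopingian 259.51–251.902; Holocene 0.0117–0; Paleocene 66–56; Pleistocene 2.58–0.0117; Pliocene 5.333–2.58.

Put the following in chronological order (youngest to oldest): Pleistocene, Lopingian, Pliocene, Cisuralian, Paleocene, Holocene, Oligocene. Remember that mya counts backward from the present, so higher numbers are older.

Sorting by start age (ascending Ma, since larger Ma = older): Holocene began 0.0117, Pleistocene began 2.58, Pliocene began 5.333, Oligocene began 33.9, Paleocene began 66, Lopingian began 259.51, Cisuralian began 298.9.

Holocene → Pleistocene → Pliocene → Oligocene → Paleocene → Lopingian → Cisuralian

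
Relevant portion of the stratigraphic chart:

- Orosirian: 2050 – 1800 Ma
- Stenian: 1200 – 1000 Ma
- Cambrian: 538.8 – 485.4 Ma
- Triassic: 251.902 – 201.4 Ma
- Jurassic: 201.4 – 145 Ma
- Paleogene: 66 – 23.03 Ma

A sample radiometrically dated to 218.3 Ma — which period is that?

Triassic

218.3 Ma lies between 251.902 and 201.4 Ma, so it falls in the Triassic.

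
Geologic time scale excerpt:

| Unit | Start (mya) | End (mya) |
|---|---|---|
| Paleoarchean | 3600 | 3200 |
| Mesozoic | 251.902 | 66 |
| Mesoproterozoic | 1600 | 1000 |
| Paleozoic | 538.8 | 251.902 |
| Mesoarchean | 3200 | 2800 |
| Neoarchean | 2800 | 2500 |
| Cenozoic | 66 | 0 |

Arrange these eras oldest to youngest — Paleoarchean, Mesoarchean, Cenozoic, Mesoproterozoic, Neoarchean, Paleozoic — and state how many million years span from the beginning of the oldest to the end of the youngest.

Start ages (Ma): Paleoarchean 3600, Mesoarchean 3200, Neoarchean 2800, Mesoproterozoic 1600, Paleozoic 538.8, Cenozoic 66.
Ordered oldest to youngest: Paleoarchean, Mesoarchean, Neoarchean, Mesoproterozoic, Paleozoic, Cenozoic.
Span = 3600 − 0 = 3600 Myr.

Paleoarchean → Mesoarchean → Neoarchean → Mesoproterozoic → Paleozoic → Cenozoic; total span 3600 Myr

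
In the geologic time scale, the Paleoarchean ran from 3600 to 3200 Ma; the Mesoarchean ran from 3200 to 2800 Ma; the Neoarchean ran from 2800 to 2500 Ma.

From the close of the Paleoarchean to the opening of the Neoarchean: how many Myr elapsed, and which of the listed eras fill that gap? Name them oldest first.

The Paleoarchean closes at 3200 Ma and the Neoarchean opens at 2800 Ma, so the interval is 3200 − 2800 = 400 Myr.
An era fits inside if it starts at or after 3200 Ma and ends at or before 2800 Ma; oldest first that gives Mesoarchean.

400 million years; Mesoarchean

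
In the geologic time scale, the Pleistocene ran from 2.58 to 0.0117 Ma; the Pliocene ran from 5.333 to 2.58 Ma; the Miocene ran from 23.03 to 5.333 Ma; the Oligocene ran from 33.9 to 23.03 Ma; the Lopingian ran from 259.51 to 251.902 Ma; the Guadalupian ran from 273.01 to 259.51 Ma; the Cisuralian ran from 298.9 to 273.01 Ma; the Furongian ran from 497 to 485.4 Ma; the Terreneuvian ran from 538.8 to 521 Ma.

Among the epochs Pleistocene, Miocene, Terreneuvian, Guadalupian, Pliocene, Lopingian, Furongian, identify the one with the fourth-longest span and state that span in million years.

Start − end for each: Pleistocene 2.58 − 0.0117 = 2.5683; Miocene 23.03 − 5.333 = 17.697; Terreneuvian 538.8 − 521 = 17.8; Guadalupian 273.01 − 259.51 = 13.5; Pliocene 5.333 − 2.58 = 2.753; Lopingian 259.51 − 251.902 = 7.608; Furongian 497 − 485.4 = 11.6.
Ranking these from longest: Terreneuvian > Miocene > Guadalupian > Furongian > Lopingian > Pliocene > Pleistocene.
Position 4 in that ranking is Furongian, which lasted 11.6 Myr.

Furongian, 11.6 million years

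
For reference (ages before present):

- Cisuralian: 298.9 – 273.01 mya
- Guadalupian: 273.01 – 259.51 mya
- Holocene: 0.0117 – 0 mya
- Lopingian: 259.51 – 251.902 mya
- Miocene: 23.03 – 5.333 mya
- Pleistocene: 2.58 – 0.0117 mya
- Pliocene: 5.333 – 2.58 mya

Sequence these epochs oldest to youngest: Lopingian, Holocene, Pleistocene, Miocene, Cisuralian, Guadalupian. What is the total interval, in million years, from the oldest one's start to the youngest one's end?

Cisuralian → Guadalupian → Lopingian → Miocene → Pleistocene → Holocene; total span 298.9 Myr

Start ages (Ma): Cisuralian 298.9, Guadalupian 273.01, Lopingian 259.51, Miocene 23.03, Pleistocene 2.58, Holocene 0.0117.
Ordered oldest to youngest: Cisuralian, Guadalupian, Lopingian, Miocene, Pleistocene, Holocene.
Span = 298.9 − 0 = 298.9 Myr.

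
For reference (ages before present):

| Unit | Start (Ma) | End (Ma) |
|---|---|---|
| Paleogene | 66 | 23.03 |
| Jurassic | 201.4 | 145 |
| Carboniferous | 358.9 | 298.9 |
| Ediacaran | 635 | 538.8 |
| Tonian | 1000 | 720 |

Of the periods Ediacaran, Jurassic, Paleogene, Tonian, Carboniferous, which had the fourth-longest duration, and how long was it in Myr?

Jurassic, 56.4 million years

Start − end for each: Ediacaran 635 − 538.8 = 96.2; Jurassic 201.4 − 145 = 56.4; Paleogene 66 − 23.03 = 42.97; Tonian 1000 − 720 = 280; Carboniferous 358.9 − 298.9 = 60.
Ranking these from longest: Tonian > Ediacaran > Carboniferous > Jurassic > Paleogene.
Position 4 in that ranking is Jurassic, which lasted 56.4 Myr.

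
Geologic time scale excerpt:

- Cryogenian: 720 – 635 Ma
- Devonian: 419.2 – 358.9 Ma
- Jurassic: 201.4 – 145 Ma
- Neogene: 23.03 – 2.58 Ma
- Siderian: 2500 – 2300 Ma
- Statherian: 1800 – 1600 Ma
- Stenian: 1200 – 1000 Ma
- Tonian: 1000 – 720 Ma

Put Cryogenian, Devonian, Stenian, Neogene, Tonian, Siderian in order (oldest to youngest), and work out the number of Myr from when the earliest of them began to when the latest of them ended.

Start ages (Ma): Siderian 2500, Stenian 1200, Tonian 1000, Cryogenian 720, Devonian 419.2, Neogene 23.03.
Ordered oldest to youngest: Siderian, Stenian, Tonian, Cryogenian, Devonian, Neogene.
Span = 2500 − 2.58 = 2497.42 Myr.

Siderian → Stenian → Tonian → Cryogenian → Devonian → Neogene; total span 2497.42 Myr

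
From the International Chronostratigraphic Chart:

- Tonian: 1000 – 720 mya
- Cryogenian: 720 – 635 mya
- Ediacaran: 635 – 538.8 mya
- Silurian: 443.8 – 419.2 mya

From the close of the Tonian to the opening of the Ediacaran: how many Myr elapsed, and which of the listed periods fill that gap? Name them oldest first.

End of Tonian = 720 Ma; start of Ediacaran = 635 Ma.
Gap = 720 − 635 = 85 Myr.
Periods wholly inside 720–635 Ma: Cryogenian (720–635).

85 million years; Cryogenian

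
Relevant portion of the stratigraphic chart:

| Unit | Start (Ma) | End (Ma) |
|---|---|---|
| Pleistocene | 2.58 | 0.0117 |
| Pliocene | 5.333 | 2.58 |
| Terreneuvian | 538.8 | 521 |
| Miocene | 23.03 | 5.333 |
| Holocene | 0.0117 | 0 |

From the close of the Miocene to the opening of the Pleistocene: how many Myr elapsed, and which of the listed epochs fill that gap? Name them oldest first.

2.753 million years; Pliocene

End of Miocene = 5.333 Ma; start of Pleistocene = 2.58 Ma.
Gap = 5.333 − 2.58 = 2.753 Myr.
Epochs wholly inside 5.333–2.58 Ma: Pliocene (5.333–2.58).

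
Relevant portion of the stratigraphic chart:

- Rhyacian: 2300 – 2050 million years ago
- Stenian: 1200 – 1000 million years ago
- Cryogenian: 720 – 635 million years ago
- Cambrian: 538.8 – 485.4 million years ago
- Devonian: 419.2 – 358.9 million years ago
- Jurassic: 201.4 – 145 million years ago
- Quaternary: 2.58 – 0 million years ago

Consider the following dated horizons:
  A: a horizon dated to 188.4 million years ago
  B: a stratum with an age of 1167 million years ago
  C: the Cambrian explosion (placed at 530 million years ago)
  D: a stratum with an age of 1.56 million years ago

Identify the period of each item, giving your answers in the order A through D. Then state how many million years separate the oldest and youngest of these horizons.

A — Jurassic; B — Stenian; C — Cambrian; D — Quaternary; span 1165.44 million years

Match each age against the start–end ranges in the excerpt: A = 188.4 Ma → Jurassic (201.4–145); B = 1167 Ma → Stenian (1200–1000); C = 530 Ma → Cambrian (538.8–485.4); D = 1.56 Ma → Quaternary (2.58–0).
The largest age is 1167 Ma and the smallest is 1.56 Ma; their difference is 1165.44 Myr.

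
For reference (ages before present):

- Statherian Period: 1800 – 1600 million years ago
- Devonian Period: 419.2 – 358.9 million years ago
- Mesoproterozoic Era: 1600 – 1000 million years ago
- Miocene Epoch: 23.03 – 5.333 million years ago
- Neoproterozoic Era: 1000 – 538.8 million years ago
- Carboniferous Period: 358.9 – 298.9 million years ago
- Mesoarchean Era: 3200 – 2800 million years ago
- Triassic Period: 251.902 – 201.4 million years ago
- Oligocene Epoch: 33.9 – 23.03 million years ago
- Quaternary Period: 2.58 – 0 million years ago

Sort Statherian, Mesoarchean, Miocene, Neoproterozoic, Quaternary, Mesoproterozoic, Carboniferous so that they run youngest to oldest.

Sorting by start age (ascending Ma, since larger Ma = older): Quaternary began 2.58, Miocene began 23.03, Carboniferous began 358.9, Neoproterozoic began 1000, Mesoproterozoic began 1600, Statherian began 1800, Mesoarchean began 3200.

Quaternary, Miocene, Carboniferous, Neoproterozoic, Mesoproterozoic, Statherian, Mesoarchean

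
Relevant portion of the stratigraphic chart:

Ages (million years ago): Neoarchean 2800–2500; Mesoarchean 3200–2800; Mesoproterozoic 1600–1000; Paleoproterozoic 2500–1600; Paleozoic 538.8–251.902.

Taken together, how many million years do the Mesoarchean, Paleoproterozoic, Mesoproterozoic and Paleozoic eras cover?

Duration is start − end for each: (3200 − 2800) + (2500 − 1600) + (1600 − 1000) + (538.8 − 251.902).
That is 400 + 900 + 600 + 286.898, which totals 2186.898 million years.

2186.898 million years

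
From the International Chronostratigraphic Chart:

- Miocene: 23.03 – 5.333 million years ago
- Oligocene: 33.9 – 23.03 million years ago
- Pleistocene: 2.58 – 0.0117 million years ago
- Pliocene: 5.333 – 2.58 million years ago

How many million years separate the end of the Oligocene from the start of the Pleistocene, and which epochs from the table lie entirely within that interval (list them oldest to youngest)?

20.45 million years; Miocene, Pliocene

The Oligocene closes at 23.03 Ma and the Pleistocene opens at 2.58 Ma, so the interval is 23.03 − 2.58 = 20.45 Myr.
An epoch fits inside if it starts at or after 23.03 Ma and ends at or before 2.58 Ma; oldest first that gives Miocene, Pliocene.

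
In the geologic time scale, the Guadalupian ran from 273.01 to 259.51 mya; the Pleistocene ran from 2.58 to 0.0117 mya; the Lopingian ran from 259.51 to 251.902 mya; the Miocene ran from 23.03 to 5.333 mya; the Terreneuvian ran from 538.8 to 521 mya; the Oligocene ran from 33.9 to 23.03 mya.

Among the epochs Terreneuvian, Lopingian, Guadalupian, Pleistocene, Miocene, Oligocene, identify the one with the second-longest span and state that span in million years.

Durations: Terreneuvian 17.8; Lopingian 7.608; Guadalupian 13.5; Pleistocene 2.5683; Miocene 17.697; Oligocene 10.87 Myr.
Sorted longest-first: Terreneuvian (17.8), Miocene (17.697), Guadalupian (13.5), Oligocene (10.87), Lopingian (7.608), Pleistocene (2.5683).
The second longest is Miocene at 17.697 Myr.

Miocene, 17.697 million years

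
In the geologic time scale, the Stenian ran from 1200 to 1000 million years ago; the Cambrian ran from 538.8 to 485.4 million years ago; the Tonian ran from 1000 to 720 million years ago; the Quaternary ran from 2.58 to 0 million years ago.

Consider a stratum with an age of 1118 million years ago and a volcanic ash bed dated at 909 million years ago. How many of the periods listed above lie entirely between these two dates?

0

Checking each listed span, none has both start < 1118 Ma and end > 909 Ma — every period straddles one of the two dates or lies outside them — so the count is 0.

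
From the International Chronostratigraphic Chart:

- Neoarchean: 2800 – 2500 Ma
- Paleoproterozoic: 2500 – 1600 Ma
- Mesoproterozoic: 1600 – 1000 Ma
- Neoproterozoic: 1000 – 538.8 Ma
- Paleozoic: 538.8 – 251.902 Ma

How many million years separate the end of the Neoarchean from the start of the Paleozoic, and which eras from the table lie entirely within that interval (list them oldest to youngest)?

The Neoarchean closes at 2500 Ma and the Paleozoic opens at 538.8 Ma, so the interval is 2500 − 538.8 = 1961.2 Myr.
An era fits inside if it starts at or after 2500 Ma and ends at or before 538.8 Ma; oldest first that gives Paleoproterozoic, Mesoproterozoic, Neoproterozoic.

1961.2 million years; Paleoproterozoic, Mesoproterozoic, Neoproterozoic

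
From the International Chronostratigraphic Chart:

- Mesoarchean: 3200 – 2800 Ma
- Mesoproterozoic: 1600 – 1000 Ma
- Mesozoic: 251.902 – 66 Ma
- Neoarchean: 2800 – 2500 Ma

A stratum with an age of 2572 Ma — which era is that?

Neoarchean

2572 Ma lies between 2800 and 2500 Ma, so it falls in the Neoarchean.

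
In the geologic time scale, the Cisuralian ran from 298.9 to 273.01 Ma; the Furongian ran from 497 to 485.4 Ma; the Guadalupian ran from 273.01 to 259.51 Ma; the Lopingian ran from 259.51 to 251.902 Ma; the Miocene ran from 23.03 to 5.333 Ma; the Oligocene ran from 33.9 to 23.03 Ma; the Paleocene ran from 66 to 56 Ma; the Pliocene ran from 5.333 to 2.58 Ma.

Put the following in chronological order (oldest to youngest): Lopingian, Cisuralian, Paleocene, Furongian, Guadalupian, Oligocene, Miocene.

Furongian, then Cisuralian, then Guadalupian, then Lopingian, then Paleocene, then Oligocene, then Miocene

The oldest of these is Furongian (starts 497 Ma) and the youngest is Miocene (ends 5.333 Ma).
In between, by decreasing start age: Cisuralian (298.9), Guadalupian (273.01), Lopingian (259.51), Paleocene (66), Oligocene (33.9).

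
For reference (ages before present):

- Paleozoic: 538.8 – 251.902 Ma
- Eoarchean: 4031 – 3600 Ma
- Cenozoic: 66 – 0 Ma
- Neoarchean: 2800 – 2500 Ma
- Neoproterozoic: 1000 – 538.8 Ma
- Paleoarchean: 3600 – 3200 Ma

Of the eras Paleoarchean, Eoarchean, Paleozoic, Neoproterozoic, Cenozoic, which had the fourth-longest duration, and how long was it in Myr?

Paleozoic, 286.898 million years

Start − end for each: Paleoarchean 3600 − 3200 = 400; Eoarchean 4031 − 3600 = 431; Paleozoic 538.8 − 251.902 = 286.898; Neoproterozoic 1000 − 538.8 = 461.2; Cenozoic 66 − 0 = 66.
Ranking these from longest: Neoproterozoic > Eoarchean > Paleoarchean > Paleozoic > Cenozoic.
Position 4 in that ranking is Paleozoic, which lasted 286.898 Myr.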